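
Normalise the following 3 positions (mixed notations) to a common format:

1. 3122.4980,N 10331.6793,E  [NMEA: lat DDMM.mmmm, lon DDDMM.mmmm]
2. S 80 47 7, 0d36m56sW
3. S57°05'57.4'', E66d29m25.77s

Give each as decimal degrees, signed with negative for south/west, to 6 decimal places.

1. 31.374967, 103.527988
2. -80.785278, -0.615556
3. -57.099278, 66.490492

Point 1:
  φ: degrees = first 2 digits = 31, minutes = 22.498; 31 + 22.498/60 = 31.3749667
  N → positive
  Lon: split at 3 digits → 103° and 31.6793′; 103 + 31.6793/60 = 103.5279883
  E → positive
Point 2:
  Lat: 47′ + 7″ = 47.11667′; 80 + 47.11667/60 = 80.7852778
  S → negative
  λ: 36′ + 56″ = 36.93333′; 0 + 36.93333/60 = 0.6155556
  hemisphere W, so the sign is −
Point 3:
  φ: 5′ + 57.4″ = 5.95667′; 57 + 5.95667/60 = 57.0992778
  S ⇒ negate
  λ: 66° + 29/60 + 25.77/3600 = 66 + 0.483333 + 0.007158 = 66.4904917
  E ⇒ keep positive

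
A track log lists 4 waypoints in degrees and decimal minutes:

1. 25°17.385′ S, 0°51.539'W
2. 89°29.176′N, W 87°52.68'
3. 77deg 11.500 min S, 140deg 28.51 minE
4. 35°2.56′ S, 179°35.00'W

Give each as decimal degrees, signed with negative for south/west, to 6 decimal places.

1. -25.289750, -0.858983
2. 89.486267, -87.878000
3. -77.191667, 140.475167
4. -35.042667, -179.583333

Point 1:
  Lat: 25 + 17.385/60 = 25.2897500
  S ⇒ negate
  Longitude: 51.539′ = 0.858983°; total 0.8589833
  W ⇒ negate
Point 2:
  φ: 29.176′ = 0.486267°; total 89.4862667
  N ⇒ keep positive
  Lon: 52.68′ = 0.878000°; total 87.8780000
  W ⇒ negate
Point 3:
  Lat: 77 + 11.5/60 = 77.1916667
  hemisphere S, so the sign is −
  Lon: 140 + 28.51/60 = 140.4751667
  E → positive
Point 4:
  Lat: 35 + 2.56/60 = 35.0426667
  hemisphere S, so the sign is −
  λ: 179 + 35/60 = 179.5833333
  hemisphere W, so the sign is −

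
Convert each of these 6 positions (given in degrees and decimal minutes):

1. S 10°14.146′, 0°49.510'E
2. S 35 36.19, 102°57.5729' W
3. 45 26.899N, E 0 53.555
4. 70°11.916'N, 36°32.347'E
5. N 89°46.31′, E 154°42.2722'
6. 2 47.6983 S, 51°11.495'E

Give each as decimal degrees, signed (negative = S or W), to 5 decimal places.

1. -10.23577, 0.82517
2. -35.60317, -102.95955
3. 45.44832, 0.89258
4. 70.19860, 36.53912
5. 89.77183, 154.70454
6. -2.79497, 51.19158

Point 1:
  Lat: 14.146′ = 0.235767°; total 10.235767
  hemisphere S, so the sign is −
  Longitude: 49.51′ = 0.825167°; total 0.825167
  E ⇒ keep positive
Point 2:
  Latitude: 36.19′ = 0.603167°; total 35.603167
  S ⇒ negate
  Longitude: 57.5729′ = 0.959548°; total 102.959548
  W ⇒ negate
Point 3:
  Lat: 45 + 26.899/60 = 45.448317
  N → positive
  Longitude: 53.555′ = 0.892583°; total 0.892583
  E → positive
Point 4:
  Lat: 70 + 11.916/60 = 70.198600
  N → positive
  λ: 36 + 32.347/60 = 36.539117
  E → positive
Point 5:
  Lat: 46.31′ = 0.771833°; total 89.771833
  N ⇒ keep positive
  λ: 154 + 42.2722/60 = 154.704537
  E → positive
Point 6:
  φ: 2 + 47.6983/60 = 2.794972
  S ⇒ negate
  λ: 51 + 11.495/60 = 51.191583
  E ⇒ keep positive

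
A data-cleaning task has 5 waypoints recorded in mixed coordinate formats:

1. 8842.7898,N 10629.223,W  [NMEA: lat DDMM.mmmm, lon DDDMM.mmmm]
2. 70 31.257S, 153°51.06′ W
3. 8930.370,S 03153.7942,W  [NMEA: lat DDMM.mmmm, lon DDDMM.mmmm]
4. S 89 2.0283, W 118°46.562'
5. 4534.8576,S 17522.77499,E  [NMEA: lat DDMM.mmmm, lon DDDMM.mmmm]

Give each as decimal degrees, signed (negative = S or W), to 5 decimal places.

1. 88.71316, -106.48705
2. -70.52095, -153.85100
3. -89.50617, -31.89657
4. -89.03381, -118.77603
5. -45.58096, 175.37958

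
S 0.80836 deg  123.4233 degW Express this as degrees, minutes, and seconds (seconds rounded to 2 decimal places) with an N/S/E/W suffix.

Latitude: whole degrees 0; 48.50160′ → 48′ and 30.0960″
λ: 0.423300 × 60 = 25.39800′ → 25′, remainder × 60 = 23.8800″

0°48′30.10″ S, 123°25′23.88″ W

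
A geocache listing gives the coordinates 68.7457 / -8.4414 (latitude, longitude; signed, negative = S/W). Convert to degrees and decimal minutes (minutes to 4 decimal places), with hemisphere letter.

φ: minutes = (68.745700 − 68) × 60 = 44.742000
Longitude is negative → W; |value| = 8.441400
Longitude: 8° + 0.441400 × 60 = 8° 26.484000′

68° 44.7420′ N, 8° 26.4840′ W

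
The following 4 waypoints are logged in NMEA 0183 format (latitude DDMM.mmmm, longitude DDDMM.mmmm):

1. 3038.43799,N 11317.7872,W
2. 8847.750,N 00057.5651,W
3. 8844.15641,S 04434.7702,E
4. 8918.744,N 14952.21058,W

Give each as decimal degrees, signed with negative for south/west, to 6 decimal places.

1. 30.640633, -113.296453
2. 88.795833, -0.959418
3. -88.735940, 44.579503
4. 89.312400, -149.870176

Point 1:
  φ: degrees = first 2 digits = 30, minutes = 38.43799; 30 + 38.43799/60 = 30.6406332
  N ⇒ keep positive
  λ: degrees = first 3 digits = 113, minutes = 17.7872; 113 + 17.7872/60 = 113.2964533
  W ⇒ negate
Point 2:
  Latitude: split at 2 digits → 88° and 47.75′; 88 + 47.75/60 = 88.7958333
  N ⇒ keep positive
  λ: degrees = first 3 digits = 0, minutes = 57.5651; 0 + 57.5651/60 = 0.9594183
  W ⇒ negate
Point 3:
  φ: degrees = first 2 digits = 88, minutes = 44.15641; 88 + 44.15641/60 = 88.7359402
  S → negative
  Longitude: degrees = first 3 digits = 44, minutes = 34.7702; 44 + 34.7702/60 = 44.5795033
  E → positive
Point 4:
  φ: split at 2 digits → 89° and 18.744′; 89 + 18.744/60 = 89.3124000
  N → positive
  Lon: degrees = first 3 digits = 149, minutes = 52.21058; 149 + 52.21058/60 = 149.8701763
  hemisphere W, so the sign is −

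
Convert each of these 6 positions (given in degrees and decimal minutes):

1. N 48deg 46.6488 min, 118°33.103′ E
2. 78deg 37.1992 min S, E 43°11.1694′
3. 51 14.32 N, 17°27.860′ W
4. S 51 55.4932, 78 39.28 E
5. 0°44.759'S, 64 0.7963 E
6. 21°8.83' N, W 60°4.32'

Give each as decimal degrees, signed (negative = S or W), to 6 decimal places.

1. 48.777480, 118.551717
2. -78.619987, 43.186157
3. 51.238667, -17.464333
4. -51.924887, 78.654667
5. -0.745983, 64.013272
6. 21.147167, -60.072000

Point 1:
  Lat: 46.6488′ = 0.777480°; total 48.7774800
  N ⇒ keep positive
  λ: 33.103′ = 0.551717°; total 118.5517167
  E → positive
Point 2:
  Lat: 78 + 37.1992/60 = 78.6199867
  S ⇒ negate
  Longitude: 43 + 11.1694/60 = 43.1861567
  E ⇒ keep positive
Point 3:
  Lat: 14.32′ = 0.238667°; total 51.2386667
  N → positive
  λ: 17 + 27.86/60 = 17.4643333
  W ⇒ negate
Point 4:
  Latitude: 55.4932′ = 0.924887°; total 51.9248867
  hemisphere S, so the sign is −
  λ: 39.28′ = 0.654667°; total 78.6546667
  E ⇒ keep positive
Point 5:
  φ: 0 + 44.759/60 = 0.7459833
  S ⇒ negate
  λ: 64 + 0.7963/60 = 64.0132717
  E → positive
Point 6:
  φ: 21 + 8.83/60 = 21.1471667
  N → positive
  Longitude: 60 + 4.32/60 = 60.0720000
  W → negative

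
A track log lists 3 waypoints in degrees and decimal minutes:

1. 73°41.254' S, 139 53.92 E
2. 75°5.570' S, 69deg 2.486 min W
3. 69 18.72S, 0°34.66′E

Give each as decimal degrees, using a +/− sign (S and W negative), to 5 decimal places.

Point 1:
  φ: 73 + 41.254/60 = 73.687567
  S → negative
  Longitude: 53.92′ = 0.898667°; total 139.898667
  E ⇒ keep positive
Point 2:
  Lat: 5.57′ = 0.092833°; total 75.092833
  S → negative
  Lon: 2.486′ = 0.041433°; total 69.041433
  W ⇒ negate
Point 3:
  Lat: 69 + 18.72/60 = 69.312000
  S → negative
  λ: 0 + 34.66/60 = 0.577667
  E ⇒ keep positive

1. -73.68757, 139.89867
2. -75.09283, -69.04143
3. -69.31200, 0.57767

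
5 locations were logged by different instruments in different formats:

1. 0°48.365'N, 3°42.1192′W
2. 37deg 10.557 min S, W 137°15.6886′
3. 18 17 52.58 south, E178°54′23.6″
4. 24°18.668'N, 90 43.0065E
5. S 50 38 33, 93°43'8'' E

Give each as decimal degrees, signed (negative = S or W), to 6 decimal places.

1. 0.806083, -3.701987
2. -37.175950, -137.261477
3. -18.297939, 178.906556
4. 24.311133, 90.716775
5. -50.642500, 93.718889

Point 1:
  Latitude: 48.365′ = 0.806083°; total 0.8060833
  N → positive
  Longitude: 3 + 42.1192/60 = 3.7019867
  hemisphere W, so the sign is −
Point 2:
  Latitude: 10.557′ = 0.175950°; total 37.1759500
  S → negative
  Lon: 15.6886′ = 0.261477°; total 137.2614767
  W ⇒ negate
Point 3:
  Latitude: 17′ + 52.58″ = 17.87633′; 18 + 17.87633/60 = 18.2979389
  hemisphere S, so the sign is −
  Lon: 54′ + 23.6″ = 54.39333′; 178 + 54.39333/60 = 178.9065556
  E ⇒ keep positive
Point 4:
  Lat: 24 + 18.668/60 = 24.3111333
  N → positive
  λ: 43.0065′ = 0.716775°; total 90.7167750
  E → positive
Point 5:
  φ: 38′ + 33″ = 38.55000′; 50 + 38.55000/60 = 50.6425000
  S → negative
  Lon: 93 + 43/60 + 8/3600 = 93.7188889
  E → positive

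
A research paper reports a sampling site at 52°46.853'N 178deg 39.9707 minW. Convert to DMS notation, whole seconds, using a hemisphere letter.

φ: fractional minutes 0.85300 × 60 = 51.18″
Lon: 39.97070′ → 39′ and 0.97070 × 60 = 58.24″

52°46′51″ N, 178°39′58″ W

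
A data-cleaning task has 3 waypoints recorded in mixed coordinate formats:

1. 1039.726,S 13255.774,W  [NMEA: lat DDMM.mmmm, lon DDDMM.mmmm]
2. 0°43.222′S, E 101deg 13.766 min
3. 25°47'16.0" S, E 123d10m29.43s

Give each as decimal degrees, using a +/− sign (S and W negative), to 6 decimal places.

Point 1:
  Lat: degrees = first 2 digits = 10, minutes = 39.726; 10 + 39.726/60 = 10.6621000
  hemisphere S, so the sign is −
  λ: degrees = first 3 digits = 132, minutes = 55.774; 132 + 55.774/60 = 132.9295667
  W → negative
Point 2:
  φ: 0 + 43.222/60 = 0.7203667
  S → negative
  Longitude: 101 + 13.766/60 = 101.2294333
  E → positive
Point 3:
  φ: 47′ + 16″ = 47.26667′; 25 + 47.26667/60 = 25.7877778
  hemisphere S, so the sign is −
  Longitude: 123° + 10/60 + 29.43/3600 = 123 + 0.166667 + 0.008175 = 123.1748417
  E ⇒ keep positive

1. -10.662100, -132.929567
2. -0.720367, 101.229433
3. -25.787778, 123.174842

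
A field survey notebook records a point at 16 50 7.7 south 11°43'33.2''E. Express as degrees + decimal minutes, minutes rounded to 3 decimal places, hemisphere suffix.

16° 50.128′ S, 11° 43.553′ E

Latitude: 50 + 7.7/60 = 50.12833′
λ: seconds/60 = 0.55333; minutes = 43 + 0.55333 = 43.55333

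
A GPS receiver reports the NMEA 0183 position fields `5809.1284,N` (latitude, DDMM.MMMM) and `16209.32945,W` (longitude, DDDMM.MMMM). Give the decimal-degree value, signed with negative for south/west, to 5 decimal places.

58.15214, -162.15549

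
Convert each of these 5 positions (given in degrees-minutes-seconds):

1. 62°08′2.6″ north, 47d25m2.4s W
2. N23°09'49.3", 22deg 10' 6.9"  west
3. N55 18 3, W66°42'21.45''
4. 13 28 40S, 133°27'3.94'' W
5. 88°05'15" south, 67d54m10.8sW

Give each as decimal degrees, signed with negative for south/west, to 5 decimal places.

1. 62.13406, -47.41733
2. 23.16369, -22.16858
3. 55.30083, -66.70596
4. -13.47778, -133.45109
5. -88.08750, -67.90300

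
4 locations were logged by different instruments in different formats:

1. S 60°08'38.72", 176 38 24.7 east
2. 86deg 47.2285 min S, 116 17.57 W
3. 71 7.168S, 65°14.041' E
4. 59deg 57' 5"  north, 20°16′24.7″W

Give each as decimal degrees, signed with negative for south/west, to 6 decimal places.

1. -60.144089, 176.640194
2. -86.787142, -116.292833
3. -71.119467, 65.234017
4. 59.951389, -20.273528

Point 1:
  φ: 60° + 8/60 + 38.72/3600 = 60 + 0.133333 + 0.010756 = 60.1440889
  hemisphere S, so the sign is −
  Lon: 176° + 38/60 + 24.7/3600 = 176 + 0.633333 + 0.006861 = 176.6401944
  E ⇒ keep positive
Point 2:
  φ: 86 + 47.2285/60 = 86.7871417
  hemisphere S, so the sign is −
  Longitude: 17.57′ = 0.292833°; total 116.2928333
  W ⇒ negate
Point 3:
  Lat: 71 + 7.168/60 = 71.1194667
  S ⇒ negate
  Lon: 65 + 14.041/60 = 65.2340167
  E → positive
Point 4:
  φ: 57′ + 5″ = 57.08333′; 59 + 57.08333/60 = 59.9513889
  N → positive
  Longitude: 20° + 16/60 + 24.7/3600 = 20 + 0.266667 + 0.006861 = 20.2735278
  W → negative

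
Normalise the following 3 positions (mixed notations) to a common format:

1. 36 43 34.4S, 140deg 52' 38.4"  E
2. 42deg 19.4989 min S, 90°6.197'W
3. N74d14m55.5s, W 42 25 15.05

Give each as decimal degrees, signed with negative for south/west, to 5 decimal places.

1. -36.72622, 140.87733
2. -42.32498, -90.10328
3. 74.24875, -42.42085

Point 1:
  Latitude: 43′ + 34.4″ = 43.57333′; 36 + 43.57333/60 = 36.726222
  S → negative
  Lon: 140° + 52/60 + 38.4/3600 = 140 + 0.866667 + 0.010667 = 140.877333
  E ⇒ keep positive
Point 2:
  Latitude: 19.4989′ = 0.324982°; total 42.324982
  S ⇒ negate
  Lon: 90 + 6.197/60 = 90.103283
  W → negative
Point 3:
  Lat: 74° + 14/60 + 55.5/3600 = 74 + 0.233333 + 0.015417 = 74.248750
  N → positive
  λ: 42 + 25/60 + 15.05/3600 = 42.420847
  W ⇒ negate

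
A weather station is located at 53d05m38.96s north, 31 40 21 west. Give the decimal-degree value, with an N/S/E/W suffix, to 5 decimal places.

φ: 53° + 5/60 + 38.96/3600 = 53 + 0.083333 + 0.010822 = 53.094156
Longitude: 31° + 40/60 + 21/3600 = 31 + 0.666667 + 0.005833 = 31.672500

53.09416° N, 31.67250° W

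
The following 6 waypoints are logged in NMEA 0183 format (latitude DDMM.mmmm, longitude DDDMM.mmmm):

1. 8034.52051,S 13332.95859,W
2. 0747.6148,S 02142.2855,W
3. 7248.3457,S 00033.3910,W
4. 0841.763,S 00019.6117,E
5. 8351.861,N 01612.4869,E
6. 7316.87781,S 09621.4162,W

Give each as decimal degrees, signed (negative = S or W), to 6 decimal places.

Point 1:
  φ: degrees = first 2 digits = 80, minutes = 34.52051; 80 + 34.52051/60 = 80.5753418
  S ⇒ negate
  λ: degrees = first 3 digits = 133, minutes = 32.95859; 133 + 32.95859/60 = 133.5493098
  W ⇒ negate
Point 2:
  Lat: split at 2 digits → 07° and 47.6148′; 7 + 47.6148/60 = 7.7935800
  S ⇒ negate
  λ: split at 3 digits → 021° and 42.2855′; 21 + 42.2855/60 = 21.7047583
  hemisphere W, so the sign is −
Point 3:
  φ: split at 2 digits → 72° and 48.3457′; 72 + 48.3457/60 = 72.8057617
  S → negative
  Longitude: degrees = first 3 digits = 0, minutes = 33.391; 0 + 33.391/60 = 0.5565167
  W → negative
Point 4:
  Latitude: degrees = first 2 digits = 8, minutes = 41.763; 8 + 41.763/60 = 8.6960500
  hemisphere S, so the sign is −
  Longitude: degrees = first 3 digits = 0, minutes = 19.6117; 0 + 19.6117/60 = 0.3268617
  E ⇒ keep positive
Point 5:
  Lat: split at 2 digits → 83° and 51.861′; 83 + 51.861/60 = 83.8643500
  N ⇒ keep positive
  Longitude: degrees = first 3 digits = 16, minutes = 12.4869; 16 + 12.4869/60 = 16.2081150
  E ⇒ keep positive
Point 6:
  Lat: split at 2 digits → 73° and 16.87781′; 73 + 16.87781/60 = 73.2812968
  hemisphere S, so the sign is −
  Lon: degrees = first 3 digits = 96, minutes = 21.4162; 96 + 21.4162/60 = 96.3569367
  W → negative

1. -80.575342, -133.549310
2. -7.793580, -21.704758
3. -72.805762, -0.556517
4. -8.696050, 0.326862
5. 83.864350, 16.208115
6. -73.281297, -96.356937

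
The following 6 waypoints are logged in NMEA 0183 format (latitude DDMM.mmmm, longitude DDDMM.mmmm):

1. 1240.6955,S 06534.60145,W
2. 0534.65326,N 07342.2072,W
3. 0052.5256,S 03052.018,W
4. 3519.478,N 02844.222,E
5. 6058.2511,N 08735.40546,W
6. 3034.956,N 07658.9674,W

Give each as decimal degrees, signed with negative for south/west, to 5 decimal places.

Point 1:
  φ: split at 2 digits → 12° and 40.6955′; 12 + 40.6955/60 = 12.678258
  S ⇒ negate
  Lon: split at 3 digits → 065° and 34.60145′; 65 + 34.60145/60 = 65.576691
  hemisphere W, so the sign is −
Point 2:
  φ: split at 2 digits → 05° and 34.65326′; 5 + 34.65326/60 = 5.577554
  N ⇒ keep positive
  λ: split at 3 digits → 073° and 42.2072′; 73 + 42.2072/60 = 73.703453
  W ⇒ negate
Point 3:
  Lat: degrees = first 2 digits = 0, minutes = 52.5256; 0 + 52.5256/60 = 0.875427
  S ⇒ negate
  Longitude: split at 3 digits → 030° and 52.018′; 30 + 52.018/60 = 30.866967
  W → negative
Point 4:
  Lat: split at 2 digits → 35° and 19.478′; 35 + 19.478/60 = 35.324633
  N ⇒ keep positive
  Longitude: degrees = first 3 digits = 28, minutes = 44.222; 28 + 44.222/60 = 28.737033
  E → positive
Point 5:
  Latitude: degrees = first 2 digits = 60, minutes = 58.2511; 60 + 58.2511/60 = 60.970852
  N → positive
  λ: split at 3 digits → 087° and 35.40546′; 87 + 35.40546/60 = 87.590091
  W ⇒ negate
Point 6:
  φ: split at 2 digits → 30° and 34.956′; 30 + 34.956/60 = 30.582600
  N → positive
  λ: degrees = first 3 digits = 76, minutes = 58.9674; 76 + 58.9674/60 = 76.982790
  W → negative

1. -12.67826, -65.57669
2. 5.57755, -73.70345
3. -0.87543, -30.86697
4. 35.32463, 28.73703
5. 60.97085, -87.59009
6. 30.58260, -76.98279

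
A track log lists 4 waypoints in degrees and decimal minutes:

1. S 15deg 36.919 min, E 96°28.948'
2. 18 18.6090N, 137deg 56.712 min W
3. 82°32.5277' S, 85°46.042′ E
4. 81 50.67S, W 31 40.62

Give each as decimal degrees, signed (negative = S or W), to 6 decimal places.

1. -15.615317, 96.482467
2. 18.310150, -137.945200
3. -82.542128, 85.767367
4. -81.844500, -31.677000

Point 1:
  φ: 15 + 36.919/60 = 15.6153167
  hemisphere S, so the sign is −
  Lon: 96 + 28.948/60 = 96.4824667
  E ⇒ keep positive
Point 2:
  Lat: 18.609′ = 0.310150°; total 18.3101500
  N ⇒ keep positive
  Longitude: 56.712′ = 0.945200°; total 137.9452000
  hemisphere W, so the sign is −
Point 3:
  Latitude: 82 + 32.5277/60 = 82.5421283
  S ⇒ negate
  λ: 46.042′ = 0.767367°; total 85.7673667
  E → positive
Point 4:
  Latitude: 81 + 50.67/60 = 81.8445000
  hemisphere S, so the sign is −
  Lon: 40.62′ = 0.677000°; total 31.6770000
  W ⇒ negate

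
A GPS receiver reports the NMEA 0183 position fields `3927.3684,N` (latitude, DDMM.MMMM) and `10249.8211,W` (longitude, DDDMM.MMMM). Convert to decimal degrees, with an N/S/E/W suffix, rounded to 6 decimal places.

39.456140° N, 102.830352° W

Lat: degrees = first 2 digits = 39, minutes = 27.3684; 39 + 27.3684/60 = 39.4561400
λ: degrees = first 3 digits = 102, minutes = 49.8211; 102 + 49.8211/60 = 102.8303517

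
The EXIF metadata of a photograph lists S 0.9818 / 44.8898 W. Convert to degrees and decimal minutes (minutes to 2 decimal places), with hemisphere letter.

0° 58.91′ S, 44° 53.39′ W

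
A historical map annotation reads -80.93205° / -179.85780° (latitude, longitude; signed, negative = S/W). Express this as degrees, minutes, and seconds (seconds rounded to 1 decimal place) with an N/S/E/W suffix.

Latitude is negative → S; |value| = 80.932050
Latitude: 0.932050° → 55.92300′; 0.92300 × 60 = 55.380″
Longitude is negative → W; |value| = 179.857800
λ: 0.857800 × 60 = 51.46800′ → 51′, remainder × 60 = 28.080″

80°55′55.4″ S, 179°51′28.1″ W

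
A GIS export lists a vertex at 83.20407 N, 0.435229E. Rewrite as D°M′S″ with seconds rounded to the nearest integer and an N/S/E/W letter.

83°12′15″ N, 0°26′7″ E

φ: 0.204070 × 60 = 12.24420′ → 12′, remainder × 60 = 14.65″
Lon: whole degrees 0; 26.11374′ → 26′ and 6.82″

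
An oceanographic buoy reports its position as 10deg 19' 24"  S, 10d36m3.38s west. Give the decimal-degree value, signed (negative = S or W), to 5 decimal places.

Latitude: 10 + 19/60 + 24/3600 = 10.323333
S → negative
Lon: 36′ + 3.38″ = 36.05633′; 10 + 36.05633/60 = 10.600939
hemisphere W, so the sign is −

-10.32333, -10.60094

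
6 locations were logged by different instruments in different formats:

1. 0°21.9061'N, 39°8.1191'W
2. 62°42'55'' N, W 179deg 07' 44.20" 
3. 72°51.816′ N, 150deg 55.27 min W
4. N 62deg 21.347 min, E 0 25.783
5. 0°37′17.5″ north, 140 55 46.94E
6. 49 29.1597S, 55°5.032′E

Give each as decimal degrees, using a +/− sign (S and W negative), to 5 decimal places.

Point 1:
  Lat: 21.9061′ = 0.365102°; total 0.365102
  N ⇒ keep positive
  Longitude: 39 + 8.1191/60 = 39.135318
  hemisphere W, so the sign is −
Point 2:
  Lat: 62 + 42/60 + 55/3600 = 62.715278
  N ⇒ keep positive
  Longitude: 179 + 7/60 + 44.2/3600 = 179.128944
  W ⇒ negate
Point 3:
  φ: 72 + 51.816/60 = 72.863600
  N ⇒ keep positive
  Longitude: 55.27′ = 0.921167°; total 150.921167
  W → negative
Point 4:
  Latitude: 21.347′ = 0.355783°; total 62.355783
  N ⇒ keep positive
  Lon: 0 + 25.783/60 = 0.429717
  E ⇒ keep positive
Point 5:
  φ: 0° + 37/60 + 17.5/3600 = 0 + 0.616667 + 0.004861 = 0.621528
  N → positive
  λ: 55′ + 46.94″ = 55.78233′; 140 + 55.78233/60 = 140.929706
  E → positive
Point 6:
  Lat: 29.1597′ = 0.485995°; total 49.485995
  hemisphere S, so the sign is −
  λ: 5.032′ = 0.083867°; total 55.083867
  E ⇒ keep positive

1. 0.36510, -39.13532
2. 62.71528, -179.12894
3. 72.86360, -150.92117
4. 62.35578, 0.42972
5. 0.62153, 140.92971
6. -49.48600, 55.08387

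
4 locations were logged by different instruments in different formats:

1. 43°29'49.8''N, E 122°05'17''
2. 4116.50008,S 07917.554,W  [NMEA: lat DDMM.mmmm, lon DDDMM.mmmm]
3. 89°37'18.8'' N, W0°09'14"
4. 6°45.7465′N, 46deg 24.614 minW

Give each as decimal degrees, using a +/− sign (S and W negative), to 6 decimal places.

1. 43.497167, 122.088056
2. -41.275001, -79.292567
3. 89.621889, -0.153889
4. 6.762442, -46.410233

Point 1:
  Lat: 29′ + 49.8″ = 29.83000′; 43 + 29.83000/60 = 43.4971667
  N → positive
  Longitude: 122° + 5/60 + 17/3600 = 122 + 0.083333 + 0.004722 = 122.0880556
  E → positive
Point 2:
  φ: split at 2 digits → 41° and 16.50008′; 41 + 16.50008/60 = 41.2750013
  S → negative
  Lon: degrees = first 3 digits = 79, minutes = 17.554; 79 + 17.554/60 = 79.2925667
  hemisphere W, so the sign is −
Point 3:
  φ: 37′ + 18.8″ = 37.31333′; 89 + 37.31333/60 = 89.6218889
  N → positive
  Longitude: 9′ + 14″ = 9.23333′; 0 + 9.23333/60 = 0.1538889
  hemisphere W, so the sign is −
Point 4:
  Lat: 6 + 45.7465/60 = 6.7624417
  N → positive
  Lon: 24.614′ = 0.410233°; total 46.4102333
  W → negative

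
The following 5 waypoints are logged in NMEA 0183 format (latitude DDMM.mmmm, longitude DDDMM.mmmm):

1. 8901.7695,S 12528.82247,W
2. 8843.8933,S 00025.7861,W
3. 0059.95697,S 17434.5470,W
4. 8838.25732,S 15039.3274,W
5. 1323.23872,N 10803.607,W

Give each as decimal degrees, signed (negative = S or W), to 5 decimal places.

1. -89.02949, -125.48037
2. -88.73156, -0.42977
3. -0.99928, -174.57578
4. -88.63762, -150.65546
5. 13.38731, -108.06012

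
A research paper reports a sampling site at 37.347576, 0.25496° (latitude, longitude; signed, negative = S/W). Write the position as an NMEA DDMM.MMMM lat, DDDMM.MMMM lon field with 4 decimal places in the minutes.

Latitude: fractional part 0.347576 → 20.854560 minutes
Longitude: fractional part 0.254960 → 15.297600 minutes

3720.8546,N / 00015.2976,E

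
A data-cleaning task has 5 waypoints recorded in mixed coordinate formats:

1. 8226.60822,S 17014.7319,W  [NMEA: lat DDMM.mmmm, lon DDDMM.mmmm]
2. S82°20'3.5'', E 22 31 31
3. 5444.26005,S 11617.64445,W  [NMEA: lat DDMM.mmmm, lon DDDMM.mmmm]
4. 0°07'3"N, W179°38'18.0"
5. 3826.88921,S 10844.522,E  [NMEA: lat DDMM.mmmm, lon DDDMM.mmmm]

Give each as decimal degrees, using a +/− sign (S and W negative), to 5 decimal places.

Point 1:
  Latitude: split at 2 digits → 82° and 26.60822′; 82 + 26.60822/60 = 82.443470
  S → negative
  Lon: split at 3 digits → 170° and 14.7319′; 170 + 14.7319/60 = 170.245532
  W → negative
Point 2:
  Latitude: 82 + 20/60 + 3.5/3600 = 82.334306
  S ⇒ negate
  Lon: 31′ + 31″ = 31.51667′; 22 + 31.51667/60 = 22.525278
  E ⇒ keep positive
Point 3:
  Lat: degrees = first 2 digits = 54, minutes = 44.26005; 54 + 44.26005/60 = 54.737668
  hemisphere S, so the sign is −
  Lon: degrees = first 3 digits = 116, minutes = 17.64445; 116 + 17.64445/60 = 116.294074
  W → negative
Point 4:
  φ: 0 + 7/60 + 3/3600 = 0.117500
  N → positive
  λ: 179 + 38/60 + 18/3600 = 179.638333
  W → negative
Point 5:
  Lat: split at 2 digits → 38° and 26.88921′; 38 + 26.88921/60 = 38.448154
  S → negative
  Longitude: split at 3 digits → 108° and 44.522′; 108 + 44.522/60 = 108.742033
  E → positive

1. -82.44347, -170.24553
2. -82.33431, 22.52528
3. -54.73767, -116.29407
4. 0.11750, -179.63833
5. -38.44815, 108.74203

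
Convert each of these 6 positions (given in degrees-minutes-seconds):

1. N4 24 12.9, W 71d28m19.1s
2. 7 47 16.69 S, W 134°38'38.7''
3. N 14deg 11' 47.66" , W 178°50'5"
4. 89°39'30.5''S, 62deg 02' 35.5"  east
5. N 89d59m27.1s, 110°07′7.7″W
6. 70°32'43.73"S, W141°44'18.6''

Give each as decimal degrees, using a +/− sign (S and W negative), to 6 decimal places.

1. 4.403583, -71.471972
2. -7.787969, -134.644083
3. 14.196572, -178.834722
4. -89.658472, 62.043194
5. 89.990861, -110.118806
6. -70.545481, -141.738500

Point 1:
  Lat: 24′ + 12.9″ = 24.21500′; 4 + 24.21500/60 = 4.4035833
  N ⇒ keep positive
  λ: 71 + 28/60 + 19.1/3600 = 71.4719722
  W ⇒ negate
Point 2:
  Lat: 7 + 47/60 + 16.69/3600 = 7.7879694
  S → negative
  Longitude: 38′ + 38.7″ = 38.64500′; 134 + 38.64500/60 = 134.6440833
  W ⇒ negate
Point 3:
  Latitude: 11′ + 47.66″ = 11.79433′; 14 + 11.79433/60 = 14.1965722
  N → positive
  Longitude: 178° + 50/60 + 5/3600 = 178 + 0.833333 + 0.001389 = 178.8347222
  W → negative
Point 4:
  Latitude: 89° + 39/60 + 30.5/3600 = 89 + 0.650000 + 0.008472 = 89.6584722
  S ⇒ negate
  Longitude: 62 + 2/60 + 35.5/3600 = 62.0431944
  E → positive
Point 5:
  Latitude: 89° + 59/60 + 27.1/3600 = 89 + 0.983333 + 0.007528 = 89.9908611
  N → positive
  Longitude: 110° + 7/60 + 7.7/3600 = 110 + 0.116667 + 0.002139 = 110.1188056
  W ⇒ negate
Point 6:
  Lat: 32′ + 43.73″ = 32.72883′; 70 + 32.72883/60 = 70.5454806
  hemisphere S, so the sign is −
  Longitude: 141° + 44/60 + 18.6/3600 = 141 + 0.733333 + 0.005167 = 141.7385000
  hemisphere W, so the sign is −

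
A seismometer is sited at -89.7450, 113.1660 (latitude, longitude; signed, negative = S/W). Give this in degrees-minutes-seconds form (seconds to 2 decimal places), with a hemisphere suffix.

Latitude is negative → S; |value| = 89.745000
φ: 0.745000 × 60 = 44.70000′ → 44′, remainder × 60 = 42.0000″
λ: whole degrees 113; 9.96000′ → 9′ and 57.6000″

89°44′42.00″ S, 113°09′57.60″ E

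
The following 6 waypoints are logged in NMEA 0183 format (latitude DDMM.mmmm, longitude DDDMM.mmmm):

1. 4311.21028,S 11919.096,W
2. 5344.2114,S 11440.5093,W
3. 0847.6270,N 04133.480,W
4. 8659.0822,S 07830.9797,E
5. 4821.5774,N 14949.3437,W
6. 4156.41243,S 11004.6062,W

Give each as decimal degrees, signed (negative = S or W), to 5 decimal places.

1. -43.18684, -119.31827
2. -53.73686, -114.67516
3. 8.79378, -41.55800
4. -86.98470, 78.51633
5. 48.35962, -149.82240
6. -41.94021, -110.07677

Point 1:
  φ: degrees = first 2 digits = 43, minutes = 11.21028; 43 + 11.21028/60 = 43.186838
  S → negative
  λ: degrees = first 3 digits = 119, minutes = 19.096; 119 + 19.096/60 = 119.318267
  W ⇒ negate
Point 2:
  Latitude: split at 2 digits → 53° and 44.2114′; 53 + 44.2114/60 = 53.736857
  S → negative
  Lon: degrees = first 3 digits = 114, minutes = 40.5093; 114 + 40.5093/60 = 114.675155
  W → negative
Point 3:
  Lat: degrees = first 2 digits = 8, minutes = 47.627; 8 + 47.627/60 = 8.793783
  N ⇒ keep positive
  Longitude: degrees = first 3 digits = 41, minutes = 33.48; 41 + 33.48/60 = 41.558000
  W → negative
Point 4:
  Lat: split at 2 digits → 86° and 59.0822′; 86 + 59.0822/60 = 86.984703
  hemisphere S, so the sign is −
  Longitude: split at 3 digits → 078° and 30.9797′; 78 + 30.9797/60 = 78.516328
  E → positive
Point 5:
  Lat: split at 2 digits → 48° and 21.5774′; 48 + 21.5774/60 = 48.359623
  N ⇒ keep positive
  Lon: degrees = first 3 digits = 149, minutes = 49.3437; 149 + 49.3437/60 = 149.822395
  W ⇒ negate
Point 6:
  Latitude: degrees = first 2 digits = 41, minutes = 56.41243; 41 + 56.41243/60 = 41.940207
  hemisphere S, so the sign is −
  Lon: split at 3 digits → 110° and 4.6062′; 110 + 4.6062/60 = 110.076770
  W → negative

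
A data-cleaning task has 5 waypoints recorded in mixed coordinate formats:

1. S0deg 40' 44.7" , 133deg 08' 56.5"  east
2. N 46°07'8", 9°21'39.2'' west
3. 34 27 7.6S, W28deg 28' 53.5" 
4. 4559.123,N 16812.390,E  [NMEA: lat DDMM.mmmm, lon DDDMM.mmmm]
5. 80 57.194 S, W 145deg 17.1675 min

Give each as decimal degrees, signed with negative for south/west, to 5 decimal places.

1. -0.67908, 133.14903
2. 46.11889, -9.36089
3. -34.45211, -28.48153
4. 45.98538, 168.20650
5. -80.95323, -145.28613

Point 1:
  φ: 0 + 40/60 + 44.7/3600 = 0.679083
  S → negative
  Lon: 133° + 8/60 + 56.5/3600 = 133 + 0.133333 + 0.015694 = 133.149028
  E ⇒ keep positive
Point 2:
  φ: 7′ + 8″ = 7.13333′; 46 + 7.13333/60 = 46.118889
  N ⇒ keep positive
  λ: 9 + 21/60 + 39.2/3600 = 9.360889
  W ⇒ negate
Point 3:
  Lat: 34° + 27/60 + 7.6/3600 = 34 + 0.450000 + 0.002111 = 34.452111
  S → negative
  Lon: 28 + 28/60 + 53.5/3600 = 28.481528
  hemisphere W, so the sign is −
Point 4:
  φ: split at 2 digits → 45° and 59.123′; 45 + 59.123/60 = 45.985383
  N ⇒ keep positive
  Longitude: split at 3 digits → 168° and 12.39′; 168 + 12.39/60 = 168.206500
  E → positive
Point 5:
  Latitude: 80 + 57.194/60 = 80.953233
  S → negative
  Lon: 145 + 17.1675/60 = 145.286125
  W ⇒ negate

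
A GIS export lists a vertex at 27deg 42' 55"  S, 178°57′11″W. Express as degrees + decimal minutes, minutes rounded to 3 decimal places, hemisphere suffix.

27° 42.917′ S, 178° 57.183′ W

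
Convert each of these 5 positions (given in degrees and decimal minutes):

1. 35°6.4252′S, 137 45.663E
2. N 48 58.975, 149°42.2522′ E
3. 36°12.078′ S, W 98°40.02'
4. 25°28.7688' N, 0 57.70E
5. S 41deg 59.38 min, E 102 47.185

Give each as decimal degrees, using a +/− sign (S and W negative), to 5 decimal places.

Point 1:
  φ: 6.4252′ = 0.107087°; total 35.107087
  S → negative
  Lon: 137 + 45.663/60 = 137.761050
  E → positive
Point 2:
  φ: 58.975′ = 0.982917°; total 48.982917
  N ⇒ keep positive
  λ: 42.2522′ = 0.704203°; total 149.704203
  E ⇒ keep positive
Point 3:
  Latitude: 36 + 12.078/60 = 36.201300
  S → negative
  Longitude: 98 + 40.02/60 = 98.667000
  hemisphere W, so the sign is −
Point 4:
  φ: 25 + 28.7688/60 = 25.479480
  N → positive
  Longitude: 0 + 57.7/60 = 0.961667
  E → positive
Point 5:
  φ: 59.38′ = 0.989667°; total 41.989667
  S ⇒ negate
  Lon: 47.185′ = 0.786417°; total 102.786417
  E ⇒ keep positive

1. -35.10709, 137.76105
2. 48.98292, 149.70420
3. -36.20130, -98.66700
4. 25.47948, 0.96167
5. -41.98967, 102.78642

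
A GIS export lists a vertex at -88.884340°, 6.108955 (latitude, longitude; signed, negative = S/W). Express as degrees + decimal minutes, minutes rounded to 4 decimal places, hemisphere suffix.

88° 53.0604′ S, 6° 6.5373′ E

Latitude is negative → S; |value| = 88.884340
Lat: minutes = (88.884340 − 88) × 60 = 53.060400
λ: fractional part 0.108955 → 6.537300 minutes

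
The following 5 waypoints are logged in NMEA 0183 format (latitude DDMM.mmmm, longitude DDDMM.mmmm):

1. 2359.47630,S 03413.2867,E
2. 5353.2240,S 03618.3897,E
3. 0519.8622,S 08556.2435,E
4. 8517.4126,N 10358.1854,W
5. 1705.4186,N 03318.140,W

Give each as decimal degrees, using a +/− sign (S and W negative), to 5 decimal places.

1. -23.99127, 34.22145
2. -53.88707, 36.30650
3. -5.33104, 85.93739
4. 85.29021, -103.96976
5. 17.09031, -33.30233

Point 1:
  Lat: split at 2 digits → 23° and 59.4763′; 23 + 59.4763/60 = 23.991272
  S ⇒ negate
  Longitude: split at 3 digits → 034° and 13.2867′; 34 + 13.2867/60 = 34.221445
  E ⇒ keep positive
Point 2:
  Latitude: degrees = first 2 digits = 53, minutes = 53.224; 53 + 53.224/60 = 53.887067
  hemisphere S, so the sign is −
  Longitude: split at 3 digits → 036° and 18.3897′; 36 + 18.3897/60 = 36.306495
  E → positive
Point 3:
  Latitude: split at 2 digits → 05° and 19.8622′; 5 + 19.8622/60 = 5.331037
  S → negative
  Lon: degrees = first 3 digits = 85, minutes = 56.2435; 85 + 56.2435/60 = 85.937392
  E ⇒ keep positive
Point 4:
  φ: split at 2 digits → 85° and 17.4126′; 85 + 17.4126/60 = 85.290210
  N ⇒ keep positive
  Lon: split at 3 digits → 103° and 58.1854′; 103 + 58.1854/60 = 103.969757
  W ⇒ negate
Point 5:
  Latitude: degrees = first 2 digits = 17, minutes = 5.4186; 17 + 5.4186/60 = 17.090310
  N ⇒ keep positive
  Lon: degrees = first 3 digits = 33, minutes = 18.14; 33 + 18.14/60 = 33.302333
  W → negative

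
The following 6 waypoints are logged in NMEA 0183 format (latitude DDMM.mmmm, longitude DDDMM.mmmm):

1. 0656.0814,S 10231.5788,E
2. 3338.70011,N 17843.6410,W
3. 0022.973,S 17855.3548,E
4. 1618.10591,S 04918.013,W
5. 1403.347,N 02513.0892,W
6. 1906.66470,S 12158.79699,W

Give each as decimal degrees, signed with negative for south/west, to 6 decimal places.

1. -6.934690, 102.526313
2. 33.645002, -178.727350
3. -0.382883, 178.922580
4. -16.301765, -49.300217
5. 14.055783, -25.218153
6. -19.111078, -121.979950

Point 1:
  φ: degrees = first 2 digits = 6, minutes = 56.0814; 6 + 56.0814/60 = 6.9346900
  S → negative
  λ: split at 3 digits → 102° and 31.5788′; 102 + 31.5788/60 = 102.5263133
  E ⇒ keep positive
Point 2:
  Latitude: split at 2 digits → 33° and 38.70011′; 33 + 38.70011/60 = 33.6450018
  N → positive
  Lon: split at 3 digits → 178° and 43.641′; 178 + 43.641/60 = 178.7273500
  W ⇒ negate
Point 3:
  Latitude: split at 2 digits → 00° and 22.973′; 0 + 22.973/60 = 0.3828833
  S → negative
  λ: degrees = first 3 digits = 178, minutes = 55.3548; 178 + 55.3548/60 = 178.9225800
  E → positive
Point 4:
  Latitude: degrees = first 2 digits = 16, minutes = 18.10591; 16 + 18.10591/60 = 16.3017652
  S → negative
  λ: degrees = first 3 digits = 49, minutes = 18.013; 49 + 18.013/60 = 49.3002167
  hemisphere W, so the sign is −
Point 5:
  φ: split at 2 digits → 14° and 3.347′; 14 + 3.347/60 = 14.0557833
  N ⇒ keep positive
  λ: degrees = first 3 digits = 25, minutes = 13.0892; 25 + 13.0892/60 = 25.2181533
  hemisphere W, so the sign is −
Point 6:
  Lat: degrees = first 2 digits = 19, minutes = 6.6647; 19 + 6.6647/60 = 19.1110783
  S ⇒ negate
  Longitude: degrees = first 3 digits = 121, minutes = 58.79699; 121 + 58.79699/60 = 121.9799498
  hemisphere W, so the sign is −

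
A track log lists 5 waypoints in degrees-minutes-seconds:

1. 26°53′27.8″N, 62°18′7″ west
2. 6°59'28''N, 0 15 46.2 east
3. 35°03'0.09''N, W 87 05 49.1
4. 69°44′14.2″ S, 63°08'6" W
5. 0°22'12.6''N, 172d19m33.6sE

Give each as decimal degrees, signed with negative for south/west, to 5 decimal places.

1. 26.89106, -62.30194
2. 6.99111, 0.26283
3. 35.05003, -87.09697
4. -69.73728, -63.13500
5. 0.37017, 172.32600

Point 1:
  φ: 26 + 53/60 + 27.8/3600 = 26.891056
  N ⇒ keep positive
  Longitude: 62 + 18/60 + 7/3600 = 62.301944
  hemisphere W, so the sign is −
Point 2:
  Latitude: 6° + 59/60 + 28/3600 = 6 + 0.983333 + 0.007778 = 6.991111
  N → positive
  Lon: 0° + 15/60 + 46.2/3600 = 0 + 0.250000 + 0.012833 = 0.262833
  E → positive
Point 3:
  Latitude: 35° + 3/60 + 0.09/3600 = 35 + 0.050000 + 0.000025 = 35.050025
  N ⇒ keep positive
  Longitude: 87 + 5/60 + 49.1/3600 = 87.096972
  W → negative
Point 4:
  Lat: 44′ + 14.2″ = 44.23667′; 69 + 44.23667/60 = 69.737278
  hemisphere S, so the sign is −
  λ: 8′ + 6″ = 8.10000′; 63 + 8.10000/60 = 63.135000
  W → negative
Point 5:
  φ: 0° + 22/60 + 12.6/3600 = 0 + 0.366667 + 0.003500 = 0.370167
  N → positive
  λ: 19′ + 33.6″ = 19.56000′; 172 + 19.56000/60 = 172.326000
  E ⇒ keep positive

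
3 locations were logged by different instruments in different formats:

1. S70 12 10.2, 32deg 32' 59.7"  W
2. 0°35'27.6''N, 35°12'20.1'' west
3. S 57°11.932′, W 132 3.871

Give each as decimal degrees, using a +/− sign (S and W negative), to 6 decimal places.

Point 1:
  φ: 70° + 12/60 + 10.2/3600 = 70 + 0.200000 + 0.002833 = 70.2028333
  S ⇒ negate
  Longitude: 32′ + 59.7″ = 32.99500′; 32 + 32.99500/60 = 32.5499167
  W ⇒ negate
Point 2:
  Latitude: 0° + 35/60 + 27.6/3600 = 0 + 0.583333 + 0.007667 = 0.5910000
  N → positive
  λ: 12′ + 20.1″ = 12.33500′; 35 + 12.33500/60 = 35.2055833
  W → negative
Point 3:
  Latitude: 57 + 11.932/60 = 57.1988667
  S ⇒ negate
  Lon: 132 + 3.871/60 = 132.0645167
  W → negative

1. -70.202833, -32.549917
2. 0.591000, -35.205583
3. -57.198867, -132.064517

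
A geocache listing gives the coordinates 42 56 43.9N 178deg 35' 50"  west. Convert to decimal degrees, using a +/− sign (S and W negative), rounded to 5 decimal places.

Latitude: 56′ + 43.9″ = 56.73167′; 42 + 56.73167/60 = 42.945528
N → positive
Lon: 178 + 35/60 + 50/3600 = 178.597222
W → negative

42.94553, -178.59722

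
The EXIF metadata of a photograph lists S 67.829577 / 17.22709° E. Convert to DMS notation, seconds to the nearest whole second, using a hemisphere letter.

Latitude: whole degrees 67; 49.77462′ → 49′ and 46.48″
Lon: 0.227090° → 13.62540′; 0.62540 × 60 = 37.52″

67°49′46″ S, 17°13′38″ E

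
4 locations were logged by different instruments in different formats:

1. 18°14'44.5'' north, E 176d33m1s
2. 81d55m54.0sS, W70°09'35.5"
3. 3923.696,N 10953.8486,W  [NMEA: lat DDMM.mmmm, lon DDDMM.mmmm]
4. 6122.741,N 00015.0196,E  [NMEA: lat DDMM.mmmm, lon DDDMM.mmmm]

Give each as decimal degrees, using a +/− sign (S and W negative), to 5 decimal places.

Point 1:
  Lat: 18° + 14/60 + 44.5/3600 = 18 + 0.233333 + 0.012361 = 18.245694
  N ⇒ keep positive
  Longitude: 176 + 33/60 + 1/3600 = 176.550278
  E → positive
Point 2:
  Lat: 55′ + 54″ = 55.90000′; 81 + 55.90000/60 = 81.931667
  hemisphere S, so the sign is −
  λ: 70 + 9/60 + 35.5/3600 = 70.159861
  W ⇒ negate
Point 3:
  φ: split at 2 digits → 39° and 23.696′; 39 + 23.696/60 = 39.394933
  N ⇒ keep positive
  Longitude: degrees = first 3 digits = 109, minutes = 53.8486; 109 + 53.8486/60 = 109.897477
  W ⇒ negate
Point 4:
  φ: split at 2 digits → 61° and 22.741′; 61 + 22.741/60 = 61.379017
  N → positive
  λ: split at 3 digits → 000° and 15.0196′; 0 + 15.0196/60 = 0.250327
  E → positive

1. 18.24569, 176.55028
2. -81.93167, -70.15986
3. 39.39493, -109.89748
4. 61.37902, 0.25033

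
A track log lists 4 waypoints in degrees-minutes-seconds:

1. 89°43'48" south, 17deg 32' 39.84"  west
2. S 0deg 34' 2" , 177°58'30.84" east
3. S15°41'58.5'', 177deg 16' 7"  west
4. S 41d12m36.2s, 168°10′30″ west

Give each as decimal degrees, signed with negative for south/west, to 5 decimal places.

1. -89.73000, -17.54440
2. -0.56722, 177.97523
3. -15.69958, -177.26861
4. -41.21006, -168.17500

Point 1:
  Latitude: 89 + 43/60 + 48/3600 = 89.730000
  S → negative
  λ: 32′ + 39.84″ = 32.66400′; 17 + 32.66400/60 = 17.544400
  W ⇒ negate
Point 2:
  Latitude: 34′ + 2″ = 34.03333′; 0 + 34.03333/60 = 0.567222
  hemisphere S, so the sign is −
  Lon: 177 + 58/60 + 30.84/3600 = 177.975233
  E → positive
Point 3:
  Lat: 15° + 41/60 + 58.5/3600 = 15 + 0.683333 + 0.016250 = 15.699583
  hemisphere S, so the sign is −
  λ: 16′ + 7″ = 16.11667′; 177 + 16.11667/60 = 177.268611
  W → negative
Point 4:
  φ: 12′ + 36.2″ = 12.60333′; 41 + 12.60333/60 = 41.210056
  S → negative
  Lon: 10′ + 30″ = 10.50000′; 168 + 10.50000/60 = 168.175000
  W ⇒ negate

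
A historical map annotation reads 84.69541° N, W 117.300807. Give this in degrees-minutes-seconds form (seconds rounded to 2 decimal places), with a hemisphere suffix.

84°41′43.48″ N, 117°18′2.91″ W

Latitude: 0.695410 × 60 = 41.72460′ → 41′, remainder × 60 = 43.4760″
Lon: whole degrees 117; 18.04842′ → 18′ and 2.9052″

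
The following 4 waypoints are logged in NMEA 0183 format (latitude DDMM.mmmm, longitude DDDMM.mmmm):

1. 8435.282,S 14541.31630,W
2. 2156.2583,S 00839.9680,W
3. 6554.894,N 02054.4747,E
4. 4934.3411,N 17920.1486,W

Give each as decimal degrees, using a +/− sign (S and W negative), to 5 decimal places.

1. -84.58803, -145.68861
2. -21.93764, -8.66613
3. 65.91490, 20.90791
4. 49.57235, -179.33581

Point 1:
  Lat: degrees = first 2 digits = 84, minutes = 35.282; 84 + 35.282/60 = 84.588033
  S ⇒ negate
  λ: degrees = first 3 digits = 145, minutes = 41.3163; 145 + 41.3163/60 = 145.688605
  hemisphere W, so the sign is −
Point 2:
  Latitude: degrees = first 2 digits = 21, minutes = 56.2583; 21 + 56.2583/60 = 21.937638
  S → negative
  Longitude: split at 3 digits → 008° and 39.968′; 8 + 39.968/60 = 8.666133
  W → negative
Point 3:
  φ: degrees = first 2 digits = 65, minutes = 54.894; 65 + 54.894/60 = 65.914900
  N ⇒ keep positive
  Lon: degrees = first 3 digits = 20, minutes = 54.4747; 20 + 54.4747/60 = 20.907912
  E → positive
Point 4:
  Latitude: degrees = first 2 digits = 49, minutes = 34.3411; 49 + 34.3411/60 = 49.572352
  N ⇒ keep positive
  Longitude: degrees = first 3 digits = 179, minutes = 20.1486; 179 + 20.1486/60 = 179.335810
  W → negative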